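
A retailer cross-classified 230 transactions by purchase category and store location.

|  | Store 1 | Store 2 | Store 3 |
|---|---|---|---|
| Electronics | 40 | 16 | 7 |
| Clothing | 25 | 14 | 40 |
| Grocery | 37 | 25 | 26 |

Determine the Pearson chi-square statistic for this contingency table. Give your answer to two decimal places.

27.72

Row totals: 63, 79, 88. Column totals: 102, 55, 73. Grand total N = 230.
Expected counts (row total × column total / N):
  Electronics, Store 1: 63×102/230 = 27.939
  Electronics, Store 2: 63×55/230 = 15.065
  Electronics, Store 3: 63×73/230 = 19.996
  Clothing, Store 1: 79×102/230 = 35.035
  Clothing, Store 2: 79×55/230 = 18.891
  Clothing, Store 3: 79×73/230 = 25.074
  Grocery, Store 1: 88×102/230 = 39.026
  Grocery, Store 2: 88×55/230 = 21.043
  Grocery, Store 3: 88×73/230 = 27.930
Contributions (O − E)²/E:
  (40 − 27.939)²/27.939 = 5.2066
  (16 − 15.065)²/15.065 = 0.0580
  (7 − 19.996)²/19.996 = 8.4465
  (25 − 35.035)²/35.035 = 2.8743
  (14 − 18.891)²/18.891 = 1.2663
  (40 − 25.074)²/25.074 = 8.8851
  (37 − 39.026)²/39.026 = 0.1052
  (25 − 21.043)²/21.043 = 0.7441
  (26 − 27.930)²/27.930 = 0.1334
χ² = 5.2066 + 0.0580 + 8.4465 + 2.8743 + 1.2663 + 8.8851 + 0.1052 + 0.7441 + 0.1334 = 27.72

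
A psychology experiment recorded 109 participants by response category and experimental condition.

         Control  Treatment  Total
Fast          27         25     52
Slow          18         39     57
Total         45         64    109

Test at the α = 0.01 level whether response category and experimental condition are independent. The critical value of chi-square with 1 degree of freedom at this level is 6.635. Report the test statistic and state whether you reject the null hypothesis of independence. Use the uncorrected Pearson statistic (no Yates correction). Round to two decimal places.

Grand total N = 109.
Expected counts (row total × column total / N):
  Fast, Control: 52×45/109 = 21.468
  Fast, Treatment: 52×64/109 = 30.532
  Slow, Control: 57×45/109 = 23.532
  Slow, Treatment: 57×64/109 = 33.468
Contributions (O − E)²/E:
  (27 − 21.468)²/21.468 = 1.4255
  (25 − 30.532)²/30.532 = 1.0023
  (18 − 23.532)²/23.532 = 1.3005
  (39 − 33.468)²/33.468 = 0.9144
χ² = 1.4255 + 1.0023 + 1.3005 + 0.9144 = 4.64
df = (2−1)(2−1) = 1. Since 4.64 < 6.635, fail to reject the null hypothesis of independence at α = 0.01.

4.64; fail to reject H₀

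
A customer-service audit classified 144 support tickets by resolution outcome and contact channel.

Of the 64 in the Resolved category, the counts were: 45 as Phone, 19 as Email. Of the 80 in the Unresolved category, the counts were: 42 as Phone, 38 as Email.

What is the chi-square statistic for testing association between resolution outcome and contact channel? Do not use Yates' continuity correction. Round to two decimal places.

4.72

Row totals: 64, 80. Column totals: 87, 57. Grand total N = 144.
Expected counts (row total × column total / N):
  Resolved, Phone: 64×87/144 = 38.667
  Resolved, Email: 64×57/144 = 25.333
  Unresolved, Phone: 80×87/144 = 48.333
  Unresolved, Email: 80×57/144 = 31.667
Contributions (O − E)²/E:
  (45 − 38.667)²/38.667 = 1.0372
  (19 − 25.333)²/25.333 = 1.5832
  (42 − 48.333)²/48.333 = 0.8298
  (38 − 31.667)²/31.667 = 1.2665
χ² = 1.0372 + 1.5832 + 0.8298 + 1.2665 = 4.72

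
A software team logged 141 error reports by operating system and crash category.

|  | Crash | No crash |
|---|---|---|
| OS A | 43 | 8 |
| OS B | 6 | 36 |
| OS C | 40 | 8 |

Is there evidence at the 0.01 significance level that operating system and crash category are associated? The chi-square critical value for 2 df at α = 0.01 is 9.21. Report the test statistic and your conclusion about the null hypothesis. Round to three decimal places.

Row totals: 51, 42, 48. Column totals: 89, 52. Grand total N = 141.
Expected counts (row total × column total / N):
  OS A, Crash: 51×89/141 = 32.19149
  OS A, No crash: 51×52/141 = 18.80851
  OS B, Crash: 42×89/141 = 26.51064
  OS B, No crash: 42×52/141 = 15.48936
  OS C, Crash: 48×89/141 = 30.29787
  OS C, No crash: 48×52/141 = 17.70213
Contributions (O − E)²/E:
  (43 − 32.19149)²/32.19149 = 3.6290
  (8 − 18.80851)²/18.80851 = 6.2112
  (6 − 26.51064)²/26.51064 = 15.8686
  (36 − 15.48936)²/15.48936 = 27.1597
  (40 − 30.29787)²/30.29787 = 3.1069
  (8 − 17.70213)²/17.70213 = 5.3175
χ² = 3.6290 + 6.2112 + 15.8686 + 27.1597 + 3.1069 + 5.3175 = 61.293
df = (3−1)(2−1) = 2. Since 61.293 > 9.21, reject the null hypothesis of independence at α = 0.01.

61.293; reject H₀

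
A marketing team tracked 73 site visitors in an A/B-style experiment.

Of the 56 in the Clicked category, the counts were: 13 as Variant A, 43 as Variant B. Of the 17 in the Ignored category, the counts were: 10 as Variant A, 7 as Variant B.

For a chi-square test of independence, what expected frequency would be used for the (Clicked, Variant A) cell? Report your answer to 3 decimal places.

Row total (Clicked) = 56; column total (Variant A) = 23; grand total N = 73.
Expected count = (row total × column total) / N = 56 × 23 / 73 = 17.644.

17.644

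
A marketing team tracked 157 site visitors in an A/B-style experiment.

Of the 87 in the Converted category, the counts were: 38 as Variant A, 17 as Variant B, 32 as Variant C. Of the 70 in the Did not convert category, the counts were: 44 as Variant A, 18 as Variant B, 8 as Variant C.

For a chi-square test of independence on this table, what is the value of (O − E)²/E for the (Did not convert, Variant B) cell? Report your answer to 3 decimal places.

0.368

Row total (Did not convert) = 70; column total (Variant B) = 35; N = 157.
Expected count E = 70 × 35 / 157 = 15.6051.
Contribution = (O − E)²/E = (18 − 15.6051)² / 15.6051 = 0.368.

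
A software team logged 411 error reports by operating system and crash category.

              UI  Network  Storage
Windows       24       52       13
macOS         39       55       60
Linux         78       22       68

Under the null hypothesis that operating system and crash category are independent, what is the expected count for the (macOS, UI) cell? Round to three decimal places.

52.832

Row total (macOS) = 154; column total (UI) = 141; grand total N = 411.
Expected count = (row total × column total) / N = 154 × 141 / 411 = 52.832.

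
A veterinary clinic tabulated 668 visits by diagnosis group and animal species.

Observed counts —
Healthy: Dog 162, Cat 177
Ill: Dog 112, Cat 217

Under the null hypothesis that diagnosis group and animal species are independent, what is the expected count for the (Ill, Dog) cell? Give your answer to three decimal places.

Row total (Ill) = 329; column total (Dog) = 274; grand total N = 668.
Expected count = (row total × column total) / N = 329 × 274 / 668 = 134.949.

134.949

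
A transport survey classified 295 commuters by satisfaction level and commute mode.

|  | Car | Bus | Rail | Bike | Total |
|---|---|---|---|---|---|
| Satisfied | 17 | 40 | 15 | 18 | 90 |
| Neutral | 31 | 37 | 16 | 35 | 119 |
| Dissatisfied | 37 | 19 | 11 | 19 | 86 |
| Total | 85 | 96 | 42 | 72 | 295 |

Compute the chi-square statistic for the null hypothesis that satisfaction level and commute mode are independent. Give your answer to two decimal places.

18.98

Grand total N = 295.
Expected counts (row total × column total / N):
  Satisfied, Car: 90×85/295 = 25.932
  Satisfied, Bus: 90×96/295 = 29.288
  Satisfied, Rail: 90×42/295 = 12.814
  Satisfied, Bike: 90×72/295 = 21.966
  Neutral, Car: 119×85/295 = 34.288
  Neutral, Bus: 119×96/295 = 38.725
  Neutral, Rail: 119×42/295 = 16.942
  Neutral, Bike: 119×72/295 = 29.044
  Dissatisfied, Car: 86×85/295 = 24.780
  Dissatisfied, Bus: 86×96/295 = 27.986
  Dissatisfied, Rail: 86×42/295 = 12.244
  Dissatisfied, Bike: 86×72/295 = 20.990
Contributions (O − E)²/E:
  (17 − 25.932)²/25.932 = 3.0765
  (40 − 29.288)²/29.288 = 3.9179
  (15 − 12.814)²/12.814 = 0.3729
  (18 − 21.966)²/21.966 = 0.7161
  (31 − 34.288)²/34.288 = 0.3153
  (37 − 38.725)²/38.725 = 0.0768
  (16 − 16.942)²/16.942 = 0.0524
  (35 − 29.044)²/29.044 = 1.2214
  (37 − 24.780)²/24.780 = 6.0262
  (19 − 27.986)²/27.986 = 2.8853
  (11 − 12.244)²/12.244 = 0.1264
  (19 − 20.990)²/20.990 = 0.1887
χ² = 3.0765 + 3.9179 + 0.3729 + 0.7161 + 0.3153 + 0.0768 + 0.0524 + 1.2214 + 6.0262 + 2.8853 + 0.1264 + 0.1887 = 18.98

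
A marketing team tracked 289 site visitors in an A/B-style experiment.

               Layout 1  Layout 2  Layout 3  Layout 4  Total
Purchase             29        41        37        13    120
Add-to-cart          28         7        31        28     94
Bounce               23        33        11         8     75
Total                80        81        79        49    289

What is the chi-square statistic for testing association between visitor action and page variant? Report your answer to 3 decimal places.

Grand total N = 289.
Expected counts (row total × column total / N):
  Purchase, Layout 1: 120×80/289 = 33.2180
  Purchase, Layout 2: 120×81/289 = 33.6332
  Purchase, Layout 3: 120×79/289 = 32.8028
  Purchase, Layout 4: 120×49/289 = 20.3460
  Add-to-cart, Layout 1: 94×80/289 = 26.0208
  Add-to-cart, Layout 2: 94×81/289 = 26.3460
  Add-to-cart, Layout 3: 94×79/289 = 25.6955
  Add-to-cart, Layout 4: 94×49/289 = 15.9377
  Bounce, Layout 1: 75×80/289 = 20.7612
  Bounce, Layout 2: 75×81/289 = 21.0208
  Bounce, Layout 3: 75×79/289 = 20.5017
  Bounce, Layout 4: 75×49/289 = 12.7163
Contributions (O − E)²/E:
  (29 − 33.2180)²/33.2180 = 0.5356
  (41 − 33.6332)²/33.6332 = 1.6136
  (37 − 32.8028)²/32.8028 = 0.5370
  (13 − 20.3460)²/20.3460 = 2.6523
  (28 − 26.0208)²/26.0208 = 0.1505
  (7 − 26.3460)²/26.3460 = 14.2059
  (31 − 25.6955)²/25.6955 = 1.0950
  (28 − 15.9377)²/15.9377 = 9.1292
  (23 − 20.7612)²/20.7612 = 0.2414
  (33 − 21.0208)²/21.0208 = 6.8266
  (11 − 20.5017)²/20.5017 = 4.4036
  (8 − 12.7163)²/12.7163 = 1.7492
χ² = 0.5356 + 1.6136 + 0.5370 + 2.6523 + 0.1505 + 14.2059 + 1.0950 + 9.1292 + 0.2414 + 6.8266 + 4.4036 + 1.7492 = 43.140

43.140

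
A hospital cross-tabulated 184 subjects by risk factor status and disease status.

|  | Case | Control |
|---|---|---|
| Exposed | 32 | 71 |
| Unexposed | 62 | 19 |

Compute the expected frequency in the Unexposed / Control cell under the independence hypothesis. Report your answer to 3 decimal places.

Row total (Unexposed) = 81; column total (Control) = 90; grand total N = 184.
Expected count = (row total × column total) / N = 81 × 90 / 184 = 39.620.

39.620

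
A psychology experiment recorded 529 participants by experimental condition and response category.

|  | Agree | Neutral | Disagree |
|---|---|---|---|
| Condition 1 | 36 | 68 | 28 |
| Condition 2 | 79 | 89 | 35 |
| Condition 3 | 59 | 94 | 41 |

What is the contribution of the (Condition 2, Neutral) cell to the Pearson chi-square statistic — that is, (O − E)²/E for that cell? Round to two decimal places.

0.56

Row total (Condition 2) = 203; column total (Neutral) = 251; N = 529.
Expected count E = 203 × 251 / 529 = 96.319.
Contribution = (O − E)²/E = (89 − 96.319)² / 96.319 = 0.56.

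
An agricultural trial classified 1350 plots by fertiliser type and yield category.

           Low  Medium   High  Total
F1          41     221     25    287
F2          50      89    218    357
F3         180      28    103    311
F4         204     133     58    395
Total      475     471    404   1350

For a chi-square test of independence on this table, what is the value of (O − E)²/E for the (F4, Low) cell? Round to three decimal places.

Row total (F4) = 395; column total (Low) = 475; N = 1350.
Expected count E = 395 × 475 / 1350 = 138.9815.
Contribution = (O − E)²/E = (204 − 138.9815)² / 138.9815 = 30.417.

30.417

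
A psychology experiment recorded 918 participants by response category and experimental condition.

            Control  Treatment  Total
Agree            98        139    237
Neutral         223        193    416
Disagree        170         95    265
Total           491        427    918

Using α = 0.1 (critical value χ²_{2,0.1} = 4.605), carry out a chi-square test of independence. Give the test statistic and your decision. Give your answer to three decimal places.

Grand total N = 918.
Expected counts (row total × column total / N):
  Agree, Control: 237×491/918 = 126.7614
  Agree, Treatment: 237×427/918 = 110.2386
  Neutral, Control: 416×491/918 = 222.5011
  Neutral, Treatment: 416×427/918 = 193.4989
  Disagree, Control: 265×491/918 = 141.7375
  Disagree, Treatment: 265×427/918 = 123.2625
Contributions (O − E)²/E:
  (98 − 126.7614)²/126.7614 = 6.5258
  (139 − 110.2386)²/110.2386 = 7.5039
  (223 − 222.5011)²/222.5011 = 0.0011
  (193 − 193.4989)²/193.4989 = 0.0013
  (170 − 141.7375)²/141.7375 = 5.6356
  (95 − 123.2625)²/123.2625 = 6.4802
χ² = 6.5258 + 7.5039 + 0.0011 + 0.0013 + 5.6356 + 6.4802 = 26.148
df = (3−1)(2−1) = 2. Since 26.148 > 4.605, reject the null hypothesis of independence at α = 0.1.

26.148; reject H₀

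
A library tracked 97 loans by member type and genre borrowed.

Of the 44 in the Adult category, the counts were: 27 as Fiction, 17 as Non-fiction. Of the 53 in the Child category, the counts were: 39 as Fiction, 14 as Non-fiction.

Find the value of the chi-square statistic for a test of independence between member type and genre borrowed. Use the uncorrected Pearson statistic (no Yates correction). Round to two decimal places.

Row totals: 44, 53. Column totals: 66, 31. Grand total N = 97.
Expected counts (row total × column total / N):
  Adult, Fiction: 44×66/97 = 29.938
  Adult, Non-fiction: 44×31/97 = 14.062
  Child, Fiction: 53×66/97 = 36.062
  Child, Non-fiction: 53×31/97 = 16.938
Contributions (O − E)²/E:
  (27 − 29.938)²/29.938 = 0.2883
  (17 − 14.062)²/14.062 = 0.6138
  (39 − 36.062)²/36.062 = 0.2394
  (14 − 16.938)²/16.938 = 0.5096
χ² = 0.2883 + 0.6138 + 0.2394 + 0.5096 = 1.65

1.65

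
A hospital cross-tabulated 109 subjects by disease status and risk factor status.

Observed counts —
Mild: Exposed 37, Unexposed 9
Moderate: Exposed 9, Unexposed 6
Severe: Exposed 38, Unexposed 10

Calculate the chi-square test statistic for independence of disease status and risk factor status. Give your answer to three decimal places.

Row totals: 46, 15, 48. Column totals: 84, 25. Grand total N = 109.
Expected counts (row total × column total / N):
  Mild, Exposed: 46×84/109 = 35.4495
  Mild, Unexposed: 46×25/109 = 10.5505
  Moderate, Exposed: 15×84/109 = 11.5596
  Moderate, Unexposed: 15×25/109 = 3.4404
  Severe, Exposed: 48×84/109 = 36.9908
  Severe, Unexposed: 48×25/109 = 11.0092
Contributions (O − E)²/E:
  (37 − 35.4495)²/35.4495 = 0.0678
  (9 − 10.5505)²/10.5505 = 0.2279
  (9 − 11.5596)²/11.5596 = 0.5668
  (6 − 3.4404)²/3.4404 = 1.9043
  (38 − 36.9908)²/36.9908 = 0.0275
  (10 − 11.0092)²/11.0092 = 0.0925
χ² = 0.0678 + 0.2279 + 0.5668 + 1.9043 + 0.0275 + 0.0925 = 2.887

2.887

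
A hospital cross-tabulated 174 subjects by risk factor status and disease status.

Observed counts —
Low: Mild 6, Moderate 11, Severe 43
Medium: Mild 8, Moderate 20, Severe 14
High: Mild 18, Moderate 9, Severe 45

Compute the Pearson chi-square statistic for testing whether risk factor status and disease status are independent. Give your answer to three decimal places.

25.620

Row totals: 60, 42, 72. Column totals: 32, 40, 102. Grand total N = 174.
Expected counts (row total × column total / N):
  Low, Mild: 60×32/174 = 11.0345
  Low, Moderate: 60×40/174 = 13.7931
  Low, Severe: 60×102/174 = 35.1724
  Medium, Mild: 42×32/174 = 7.7241
  Medium, Moderate: 42×40/174 = 9.6552
  Medium, Severe: 42×102/174 = 24.6207
  High, Mild: 72×32/174 = 13.2414
  High, Moderate: 72×40/174 = 16.5517
  High, Severe: 72×102/174 = 42.2069
Contributions (O − E)²/E:
  (6 − 11.0345)²/11.0345 = 2.2970
  (11 − 13.7931)²/13.7931 = 0.5656
  (43 − 35.1724)²/35.1724 = 1.7420
  (8 − 7.7241)²/7.7241 = 0.0099
  (20 − 9.6552)²/9.6552 = 11.0837
  (14 − 24.6207)²/24.6207 = 4.5815
  (18 − 13.2414)²/13.2414 = 1.7101
  (9 − 16.5517)²/16.5517 = 3.4455
  (45 − 42.2069)²/42.2069 = 0.1848
χ² = 2.2970 + 0.5656 + 1.7420 + 0.0099 + 11.0837 + 4.5815 + 1.7101 + 3.4455 + 0.1848 = 25.620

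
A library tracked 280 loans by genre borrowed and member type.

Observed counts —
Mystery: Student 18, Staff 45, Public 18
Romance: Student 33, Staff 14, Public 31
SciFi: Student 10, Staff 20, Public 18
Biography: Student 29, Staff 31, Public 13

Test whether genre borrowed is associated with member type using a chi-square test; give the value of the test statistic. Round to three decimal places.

Row totals: 81, 78, 48, 73. Column totals: 90, 110, 80. Grand total N = 280.
Expected counts (row total × column total / N):
  Mystery, Student: 81×90/280 = 26.0357
  Mystery, Staff: 81×110/280 = 31.8214
  Mystery, Public: 81×80/280 = 23.1429
  Romance, Student: 78×90/280 = 25.0714
  Romance, Staff: 78×110/280 = 30.6429
  Romance, Public: 78×80/280 = 22.2857
  SciFi, Student: 48×90/280 = 15.4286
  SciFi, Staff: 48×110/280 = 18.8571
  SciFi, Public: 48×80/280 = 13.7143
  Biography, Student: 73×90/280 = 23.4643
  Biography, Staff: 73×110/280 = 28.6786
  Biography, Public: 73×80/280 = 20.8571
Contributions (O − E)²/E:
  (18 − 26.0357)²/26.0357 = 2.4802
  (45 − 31.8214)²/31.8214 = 5.4578
  (18 − 23.1429)²/23.1429 = 1.1429
  (33 − 25.0714)²/25.0714 = 2.5073
  (14 − 30.6429)²/30.6429 = 9.0392
  (31 − 22.2857)²/22.2857 = 3.4075
  (10 − 15.4286)²/15.4286 = 1.9101
  (20 − 18.8571)²/18.8571 = 0.0693
  (18 − 13.7143)²/13.7143 = 1.3393
  (29 − 23.4643)²/23.4643 = 1.3060
  (31 − 28.6786)²/28.6786 = 0.1879
  (13 − 20.8571)²/20.8571 = 2.9599
χ² = 2.4802 + 5.4578 + 1.1429 + 2.5073 + 9.0392 + 3.4075 + 1.9101 + 0.0693 + 1.3393 + 1.3060 + 0.1879 + 2.9599 = 31.807

31.807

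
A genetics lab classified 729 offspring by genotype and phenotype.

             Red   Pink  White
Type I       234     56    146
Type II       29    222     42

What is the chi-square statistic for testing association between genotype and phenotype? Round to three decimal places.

Row totals: 436, 293. Column totals: 263, 278, 188. Grand total N = 729.
Expected counts (row total × column total / N):
  Type I, Red: 436×263/729 = 157.2949
  Type I, Pink: 436×278/729 = 166.2661
  Type I, White: 436×188/729 = 112.4390
  Type II, Red: 293×263/729 = 105.7051
  Type II, Pink: 293×278/729 = 111.7339
  Type II, White: 293×188/729 = 75.5610
Contributions (O − E)²/E:
  (234 − 157.2949)²/157.2949 = 37.4054
  (56 − 166.2661)²/166.2661 = 73.1274
  (146 − 112.4390)²/112.4390 = 10.0173
  (29 − 105.7051)²/105.7051 = 55.6612
  (222 − 111.7339)²/111.7339 = 108.8176
  (42 − 75.5610)²/75.5610 = 14.9064
χ² = 37.4054 + 73.1274 + 10.0173 + 55.6612 + 108.8176 + 14.9064 = 299.935

299.935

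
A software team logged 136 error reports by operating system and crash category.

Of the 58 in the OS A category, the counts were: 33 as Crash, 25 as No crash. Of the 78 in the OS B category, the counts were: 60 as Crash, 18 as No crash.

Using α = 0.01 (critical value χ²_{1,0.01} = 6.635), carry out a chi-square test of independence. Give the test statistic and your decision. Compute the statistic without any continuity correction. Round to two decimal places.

Row totals: 58, 78. Column totals: 93, 43. Grand total N = 136.
Expected counts (row total × column total / N):
  OS A, Crash: 58×93/136 = 39.662
  OS A, No crash: 58×43/136 = 18.338
  OS B, Crash: 78×93/136 = 53.338
  OS B, No crash: 78×43/136 = 24.662
Contributions (O − E)²/E:
  (33 − 39.662)²/39.662 = 1.1190
  (25 − 18.338)²/18.338 = 2.4202
  (60 − 53.338)²/53.338 = 0.8321
  (18 − 24.662)²/24.662 = 1.7996
χ² = 1.1190 + 2.4202 + 0.8321 + 1.7996 = 6.17
df = (2−1)(2−1) = 1. Since 6.17 < 6.635, fail to reject the null hypothesis of independence at α = 0.01.

6.17; fail to reject H₀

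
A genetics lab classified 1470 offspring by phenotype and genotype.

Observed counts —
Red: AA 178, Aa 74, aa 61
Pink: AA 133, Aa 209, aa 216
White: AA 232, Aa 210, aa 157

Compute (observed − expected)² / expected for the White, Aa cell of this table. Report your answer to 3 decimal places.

Row total (White) = 599; column total (Aa) = 493; N = 1470.
Expected count E = 599 × 493 / 1470 = 200.8891.
Contribution = (O − E)²/E = (210 − 200.8891)² / 200.8891 = 0.413.

0.413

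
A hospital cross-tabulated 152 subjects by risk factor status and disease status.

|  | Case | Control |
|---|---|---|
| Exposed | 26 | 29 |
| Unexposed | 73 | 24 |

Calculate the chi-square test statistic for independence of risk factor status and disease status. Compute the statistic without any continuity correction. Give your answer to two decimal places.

Row totals: 55, 97. Column totals: 99, 53. Grand total N = 152.
Expected counts (row total × column total / N):
  Exposed, Case: 55×99/152 = 35.822
  Exposed, Control: 55×53/152 = 19.178
  Unexposed, Case: 97×99/152 = 63.178
  Unexposed, Control: 97×53/152 = 33.822
Contributions (O − E)²/E:
  (26 − 35.822)²/35.822 = 2.6931
  (29 − 19.178)²/19.178 = 5.0303
  (73 − 63.178)²/63.178 = 1.5270
  (24 − 33.822)²/33.822 = 2.8523
χ² = 2.6931 + 5.0303 + 1.5270 + 2.8523 = 12.10

12.10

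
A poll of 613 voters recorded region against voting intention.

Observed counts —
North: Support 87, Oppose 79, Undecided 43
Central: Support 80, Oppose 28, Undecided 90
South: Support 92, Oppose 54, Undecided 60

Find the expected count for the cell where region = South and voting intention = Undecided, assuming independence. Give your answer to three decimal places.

Row total (South) = 206; column total (Undecided) = 193; grand total N = 613.
Expected count = (row total × column total) / N = 206 × 193 / 613 = 64.858.

64.858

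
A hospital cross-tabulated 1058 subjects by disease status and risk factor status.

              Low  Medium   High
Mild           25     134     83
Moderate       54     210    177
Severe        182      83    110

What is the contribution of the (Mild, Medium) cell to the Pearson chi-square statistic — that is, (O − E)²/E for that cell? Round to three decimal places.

Row total (Mild) = 242; column total (Medium) = 427; N = 1058.
Expected count E = 242 × 427 / 1058 = 97.6692.
Contribution = (O − E)²/E = (134 − 97.6692)² / 97.6692 = 13.514.

13.514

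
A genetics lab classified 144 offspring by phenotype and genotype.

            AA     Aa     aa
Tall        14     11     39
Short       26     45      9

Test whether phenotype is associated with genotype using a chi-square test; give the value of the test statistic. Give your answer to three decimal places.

41.730

Row totals: 64, 80. Column totals: 40, 56, 48. Grand total N = 144.
Expected counts (row total × column total / N):
  Tall, AA: 64×40/144 = 17.77778
  Tall, Aa: 64×56/144 = 24.88889
  Tall, aa: 64×48/144 = 21.33333
  Short, AA: 80×40/144 = 22.22222
  Short, Aa: 80×56/144 = 31.11111
  Short, aa: 80×48/144 = 26.66667
Contributions (O − E)²/E:
  (14 − 17.77778)²/17.77778 = 0.8028
  (11 − 24.88889)²/24.88889 = 7.7505
  (39 − 21.33333)²/21.33333 = 14.6302
  (26 − 22.22222)²/22.22222 = 0.6422
  (45 − 31.11111)²/31.11111 = 6.2004
  (9 − 26.66667)²/26.66667 = 11.7042
χ² = 0.8028 + 7.7505 + 14.6302 + 0.6422 + 6.2004 + 11.7042 = 41.730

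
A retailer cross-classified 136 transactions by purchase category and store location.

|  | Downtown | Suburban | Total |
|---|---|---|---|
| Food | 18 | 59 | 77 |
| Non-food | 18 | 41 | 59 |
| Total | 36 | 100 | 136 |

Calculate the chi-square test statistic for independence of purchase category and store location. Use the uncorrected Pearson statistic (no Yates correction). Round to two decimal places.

Grand total N = 136.
Expected counts (row total × column total / N):
  Food, Downtown: 77×36/136 = 20.382
  Food, Suburban: 77×100/136 = 56.618
  Non-food, Downtown: 59×36/136 = 15.618
  Non-food, Suburban: 59×100/136 = 43.382
Contributions (O − E)²/E:
  (18 − 20.382)²/20.382 = 0.2784
  (59 − 56.618)²/56.618 = 0.1002
  (18 − 15.618)²/15.618 = 0.3633
  (41 − 43.382)²/43.382 = 0.1308
χ² = 0.2784 + 0.1002 + 0.3633 + 0.1308 = 0.87

0.87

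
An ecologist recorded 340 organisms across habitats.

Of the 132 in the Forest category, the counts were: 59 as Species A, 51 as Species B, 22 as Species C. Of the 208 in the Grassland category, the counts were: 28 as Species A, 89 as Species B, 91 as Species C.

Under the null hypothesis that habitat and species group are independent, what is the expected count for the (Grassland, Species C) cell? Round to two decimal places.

Row total (Grassland) = 208; column total (Species C) = 113; grand total N = 340.
Expected count = (row total × column total) / N = 208 × 113 / 340 = 69.13.

69.13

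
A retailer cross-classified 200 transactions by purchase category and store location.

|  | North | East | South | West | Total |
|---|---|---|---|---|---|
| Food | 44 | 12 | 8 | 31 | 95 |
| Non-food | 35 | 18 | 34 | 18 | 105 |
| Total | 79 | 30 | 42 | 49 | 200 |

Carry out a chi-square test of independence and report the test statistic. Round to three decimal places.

21.323

Grand total N = 200.
Expected counts (row total × column total / N):
  Food, North: 95×79/200 = 37.5250
  Food, East: 95×30/200 = 14.2500
  Food, South: 95×42/200 = 19.9500
  Food, West: 95×49/200 = 23.2750
  Non-food, North: 105×79/200 = 41.4750
  Non-food, East: 105×30/200 = 15.7500
  Non-food, South: 105×42/200 = 22.0500
  Non-food, West: 105×49/200 = 25.7250
Contributions (O − E)²/E:
  (44 − 37.5250)²/37.5250 = 1.1173
  (12 − 14.2500)²/14.2500 = 0.3553
  (8 − 19.9500)²/19.9500 = 7.1580
  (31 − 23.2750)²/23.2750 = 2.5639
  (35 − 41.4750)²/41.4750 = 1.0109
  (18 − 15.7500)²/15.7500 = 0.3214
  (34 − 22.0500)²/22.0500 = 6.4763
  (18 − 25.7250)²/25.7250 = 2.3198
χ² = 1.1173 + 0.3553 + 7.1580 + 2.5639 + 1.0109 + 0.3214 + 6.4763 + 2.3198 = 21.323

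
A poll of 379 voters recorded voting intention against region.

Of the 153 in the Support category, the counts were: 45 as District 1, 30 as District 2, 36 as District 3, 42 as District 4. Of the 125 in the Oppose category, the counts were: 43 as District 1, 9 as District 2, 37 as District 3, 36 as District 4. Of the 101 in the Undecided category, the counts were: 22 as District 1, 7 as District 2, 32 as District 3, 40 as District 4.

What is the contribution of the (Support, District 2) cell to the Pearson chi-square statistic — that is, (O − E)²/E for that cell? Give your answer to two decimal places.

Row total (Support) = 153; column total (District 2) = 46; N = 379.
Expected count E = 153 × 46 / 379 = 18.570.
Contribution = (O − E)²/E = (30 − 18.570)² / 18.570 = 7.04.

7.04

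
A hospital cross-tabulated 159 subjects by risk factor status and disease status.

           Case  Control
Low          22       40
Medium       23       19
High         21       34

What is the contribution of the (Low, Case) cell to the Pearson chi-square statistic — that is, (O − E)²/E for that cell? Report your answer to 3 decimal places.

0.542

Row total (Low) = 62; column total (Case) = 66; N = 159.
Expected count E = 62 × 66 / 159 = 25.7358.
Contribution = (O − E)²/E = (22 − 25.7358)² / 25.7358 = 0.542.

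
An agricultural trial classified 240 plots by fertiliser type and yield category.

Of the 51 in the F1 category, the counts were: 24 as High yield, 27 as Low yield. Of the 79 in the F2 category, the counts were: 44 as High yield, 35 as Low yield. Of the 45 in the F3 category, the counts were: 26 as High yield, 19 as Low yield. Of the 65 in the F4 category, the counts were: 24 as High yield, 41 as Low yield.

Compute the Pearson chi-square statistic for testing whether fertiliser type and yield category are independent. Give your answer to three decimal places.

Row totals: 51, 79, 45, 65. Column totals: 118, 122. Grand total N = 240.
Expected counts (row total × column total / N):
  F1, High yield: 51×118/240 = 25.0750
  F1, Low yield: 51×122/240 = 25.9250
  F2, High yield: 79×118/240 = 38.8417
  F2, Low yield: 79×122/240 = 40.1583
  F3, High yield: 45×118/240 = 22.1250
  F3, Low yield: 45×122/240 = 22.8750
  F4, High yield: 65×118/240 = 31.9583
  F4, Low yield: 65×122/240 = 33.0417
Contributions (O − E)²/E:
  (24 − 25.0750)²/25.0750 = 0.0461
  (27 − 25.9250)²/25.9250 = 0.0446
  (44 − 38.8417)²/38.8417 = 0.6850
  (35 − 40.1583)²/40.1583 = 0.6626
  (26 − 22.1250)²/22.1250 = 0.6787
  (19 − 22.8750)²/22.8750 = 0.6564
  (24 − 31.9583)²/31.9583 = 1.9818
  (41 − 33.0417)²/33.0417 = 1.9168
χ² = 0.0461 + 0.0446 + 0.6850 + 0.6626 + 0.6787 + 0.6564 + 1.9818 + 1.9168 = 6.672

6.672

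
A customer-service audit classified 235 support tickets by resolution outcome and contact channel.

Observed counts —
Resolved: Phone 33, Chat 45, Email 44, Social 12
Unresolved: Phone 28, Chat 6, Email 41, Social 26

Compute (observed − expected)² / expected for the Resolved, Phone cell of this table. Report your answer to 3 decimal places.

0.091

Row total (Resolved) = 134; column total (Phone) = 61; N = 235.
Expected count E = 134 × 61 / 235 = 34.7830.
Contribution = (O − E)²/E = (33 − 34.7830)² / 34.7830 = 0.091.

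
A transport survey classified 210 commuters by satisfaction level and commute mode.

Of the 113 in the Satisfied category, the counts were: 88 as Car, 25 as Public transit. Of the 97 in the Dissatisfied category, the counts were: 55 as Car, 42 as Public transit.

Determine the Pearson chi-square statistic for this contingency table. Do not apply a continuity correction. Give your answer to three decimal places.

Row totals: 113, 97. Column totals: 143, 67. Grand total N = 210.
Expected counts (row total × column total / N):
  Satisfied, Car: 113×143/210 = 76.9476
  Satisfied, Public transit: 113×67/210 = 36.0524
  Dissatisfied, Car: 97×143/210 = 66.0524
  Dissatisfied, Public transit: 97×67/210 = 30.9476
Contributions (O − E)²/E:
  (88 − 76.9476)²/76.9476 = 1.5875
  (25 − 36.0524)²/36.0524 = 3.3883
  (55 − 66.0524)²/66.0524 = 1.8494
  (42 − 30.9476)²/30.9476 = 3.9472
χ² = 1.5875 + 3.3883 + 1.8494 + 3.9472 = 10.772

10.772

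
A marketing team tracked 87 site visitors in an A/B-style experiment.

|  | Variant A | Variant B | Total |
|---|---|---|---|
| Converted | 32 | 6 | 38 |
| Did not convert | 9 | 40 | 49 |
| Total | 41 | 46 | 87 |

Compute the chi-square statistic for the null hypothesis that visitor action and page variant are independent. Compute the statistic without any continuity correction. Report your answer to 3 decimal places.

Grand total N = 87.
Expected counts (row total × column total / N):
  Converted, Variant A: 38×41/87 = 17.90805
  Converted, Variant B: 38×46/87 = 20.09195
  Did not convert, Variant A: 49×41/87 = 23.09195
  Did not convert, Variant B: 49×46/87 = 25.90805
Contributions (O − E)²/E:
  (32 − 17.90805)²/17.90805 = 11.0890
  (6 − 20.09195)²/20.09195 = 9.8837
  (9 − 23.09195)²/23.09195 = 8.5997
  (40 − 25.90805)²/25.90805 = 7.6649
χ² = 11.0890 + 9.8837 + 8.5997 + 7.6649 = 37.237

37.237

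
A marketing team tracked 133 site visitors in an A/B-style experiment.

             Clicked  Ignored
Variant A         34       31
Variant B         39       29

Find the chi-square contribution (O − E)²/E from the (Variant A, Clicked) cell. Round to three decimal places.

0.079

Row total (Variant A) = 65; column total (Clicked) = 73; N = 133.
Expected count E = 65 × 73 / 133 = 35.6767.
Contribution = (O − E)²/E = (34 − 35.6767)² / 35.6767 = 0.079.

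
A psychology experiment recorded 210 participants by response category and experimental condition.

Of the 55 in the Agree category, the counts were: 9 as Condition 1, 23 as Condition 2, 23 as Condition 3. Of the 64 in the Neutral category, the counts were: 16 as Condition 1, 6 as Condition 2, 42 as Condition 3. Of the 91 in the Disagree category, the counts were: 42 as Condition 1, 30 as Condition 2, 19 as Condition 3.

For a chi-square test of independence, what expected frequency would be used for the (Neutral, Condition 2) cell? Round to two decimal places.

17.98

Row total (Neutral) = 64; column total (Condition 2) = 59; grand total N = 210.
Expected count = (row total × column total) / N = 64 × 59 / 210 = 17.98.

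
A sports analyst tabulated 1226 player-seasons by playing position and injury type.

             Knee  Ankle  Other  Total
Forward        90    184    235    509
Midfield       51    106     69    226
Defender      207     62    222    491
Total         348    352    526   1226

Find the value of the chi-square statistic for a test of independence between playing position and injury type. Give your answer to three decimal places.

146.092

Grand total N = 1226.
Expected counts (row total × column total / N):
  Forward, Knee: 509×348/1226 = 144.47961
  Forward, Ankle: 509×352/1226 = 146.14029
  Forward, Other: 509×526/1226 = 218.38010
  Midfield, Knee: 226×348/1226 = 64.15008
  Midfield, Ankle: 226×352/1226 = 64.88744
  Midfield, Other: 226×526/1226 = 96.96248
  Defender, Knee: 491×348/1226 = 139.37031
  Defender, Ankle: 491×352/1226 = 140.97227
  Defender, Other: 491×526/1226 = 210.65742
Contributions (O − E)²/E:
  (90 − 144.47961)²/144.47961 = 20.5429
  (184 − 146.14029)²/146.14029 = 9.8081
  (235 − 218.38010)²/218.38010 = 1.2649
  (51 − 64.15008)²/64.15008 = 2.6956
  (106 − 64.88744)²/64.88744 = 26.0488
  (69 − 96.96248)²/96.96248 = 8.0639
  (207 − 139.37031)²/139.37031 = 32.8174
  (62 − 140.97227)²/140.97227 = 44.2400
  (222 − 210.65742)²/210.65742 = 0.6107
χ² = 20.5429 + 9.8081 + 1.2649 + 2.6956 + 26.0488 + 8.0639 + 32.8174 + 44.2400 + 0.6107 = 146.092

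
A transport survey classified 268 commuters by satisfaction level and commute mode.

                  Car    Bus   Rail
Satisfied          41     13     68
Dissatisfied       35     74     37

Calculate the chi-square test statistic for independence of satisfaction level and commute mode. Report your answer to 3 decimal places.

Row totals: 122, 146. Column totals: 76, 87, 105. Grand total N = 268.
Expected counts (row total × column total / N):
  Satisfied, Car: 122×76/268 = 34.5970
  Satisfied, Bus: 122×87/268 = 39.6045
  Satisfied, Rail: 122×105/268 = 47.7985
  Dissatisfied, Car: 146×76/268 = 41.4030
  Dissatisfied, Bus: 146×87/268 = 47.3955
  Dissatisfied, Rail: 146×105/268 = 57.2015
Contributions (O − E)²/E:
  (41 − 34.5970)²/34.5970 = 1.1850
  (13 − 39.6045)²/39.6045 = 17.8717
  (68 − 47.7985)²/47.7985 = 8.5379
  (35 − 41.4030)²/41.4030 = 0.9902
  (74 − 47.3955)²/47.3955 = 14.9339
  (37 − 57.2015)²/57.2015 = 7.1344
χ² = 1.1850 + 17.8717 + 8.5379 + 0.9902 + 14.9339 + 7.1344 = 50.653

50.653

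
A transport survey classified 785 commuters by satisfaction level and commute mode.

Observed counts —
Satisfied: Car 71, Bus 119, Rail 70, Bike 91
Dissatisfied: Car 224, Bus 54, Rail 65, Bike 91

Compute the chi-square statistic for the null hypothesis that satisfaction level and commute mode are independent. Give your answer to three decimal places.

Row totals: 351, 434. Column totals: 295, 173, 135, 182. Grand total N = 785.
Expected counts (row total × column total / N):
  Satisfied, Car: 351×295/785 = 131.9045
  Satisfied, Bus: 351×173/785 = 77.3541
  Satisfied, Rail: 351×135/785 = 60.3631
  Satisfied, Bike: 351×182/785 = 81.3783
  Dissatisfied, Car: 434×295/785 = 163.0955
  Dissatisfied, Bus: 434×173/785 = 95.6459
  Dissatisfied, Rail: 434×135/785 = 74.6369
  Dissatisfied, Bike: 434×182/785 = 100.6217
Contributions (O − E)²/E:
  (71 − 131.9045)²/131.9045 = 28.1215
  (119 − 77.3541)²/77.3541 = 22.4213
  (70 − 60.3631)²/60.3631 = 1.5385
  (91 − 81.3783)²/81.3783 = 1.1376
  (224 − 163.0955)²/163.0955 = 22.7435
  (54 − 95.6459)²/95.6459 = 18.1334
  (65 − 74.6369)²/74.6369 = 1.2443
  (91 − 100.6217)²/100.6217 = 0.9201
χ² = 28.1215 + 22.4213 + 1.5385 + 1.1376 + 22.7435 + 18.1334 + 1.2443 + 0.9201 = 96.260

96.260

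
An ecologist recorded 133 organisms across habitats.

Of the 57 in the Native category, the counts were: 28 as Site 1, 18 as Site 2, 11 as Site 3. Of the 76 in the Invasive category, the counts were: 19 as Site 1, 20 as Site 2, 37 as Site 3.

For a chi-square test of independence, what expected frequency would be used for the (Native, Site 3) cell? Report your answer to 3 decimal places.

20.571

Row total (Native) = 57; column total (Site 3) = 48; grand total N = 133.
Expected count = (row total × column total) / N = 57 × 48 / 133 = 20.571.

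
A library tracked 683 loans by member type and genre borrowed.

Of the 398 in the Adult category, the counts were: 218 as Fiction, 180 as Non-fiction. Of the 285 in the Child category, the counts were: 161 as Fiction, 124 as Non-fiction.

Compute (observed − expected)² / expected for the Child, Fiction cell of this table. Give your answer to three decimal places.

Row total (Child) = 285; column total (Fiction) = 379; N = 683.
Expected count E = 285 × 379 / 683 = 158.1479.
Contribution = (O − E)²/E = (161 − 158.1479)² / 158.1479 = 0.051.

0.051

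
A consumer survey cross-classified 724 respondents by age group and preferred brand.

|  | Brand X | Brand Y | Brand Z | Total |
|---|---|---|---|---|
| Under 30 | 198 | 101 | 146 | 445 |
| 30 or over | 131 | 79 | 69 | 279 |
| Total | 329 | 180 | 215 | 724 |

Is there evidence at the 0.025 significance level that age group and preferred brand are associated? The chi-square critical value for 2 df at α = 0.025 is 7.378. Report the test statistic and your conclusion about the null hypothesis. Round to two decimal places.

6.17; fail to reject H₀

Grand total N = 724.
Expected counts (row total × column total / N):
  Under 30, Brand X: 445×329/724 = 202.217
  Under 30, Brand Y: 445×180/724 = 110.635
  Under 30, Brand Z: 445×215/724 = 132.148
  30 or over, Brand X: 279×329/724 = 126.783
  30 or over, Brand Y: 279×180/724 = 69.365
  30 or over, Brand Z: 279×215/724 = 82.852
Contributions (O − E)²/E:
  (198 − 202.217)²/202.217 = 0.0879
  (101 − 110.635)²/110.635 = 0.8391
  (146 − 132.148)²/132.148 = 1.4520
  (131 − 126.783)²/126.783 = 0.1403
  (79 − 69.365)²/69.365 = 1.3383
  (69 − 82.852)²/82.852 = 2.3159
χ² = 0.0879 + 0.8391 + 1.4520 + 0.1403 + 1.3383 + 2.3159 = 6.17
df = (2−1)(3−1) = 2. Since 6.17 < 7.378, fail to reject the null hypothesis of independence at α = 0.025.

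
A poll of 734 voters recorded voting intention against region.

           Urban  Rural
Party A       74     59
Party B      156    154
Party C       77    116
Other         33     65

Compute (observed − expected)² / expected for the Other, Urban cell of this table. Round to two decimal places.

3.38

Row total (Other) = 98; column total (Urban) = 340; N = 734.
Expected count E = 98 × 340 / 734 = 45.395.
Contribution = (O − E)²/E = (33 − 45.395)² / 45.395 = 3.38.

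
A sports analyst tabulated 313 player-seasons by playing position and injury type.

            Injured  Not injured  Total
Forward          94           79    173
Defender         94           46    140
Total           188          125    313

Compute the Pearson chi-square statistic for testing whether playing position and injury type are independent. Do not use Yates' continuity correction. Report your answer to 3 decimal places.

5.292

Grand total N = 313.
Expected counts (row total × column total / N):
  Forward, Injured: 173×188/313 = 103.9105
  Forward, Not injured: 173×125/313 = 69.0895
  Defender, Injured: 140×188/313 = 84.0895
  Defender, Not injured: 140×125/313 = 55.9105
Contributions (O − E)²/E:
  (94 − 103.9105)²/103.9105 = 0.9452
  (79 − 69.0895)²/69.0895 = 1.4216
  (94 − 84.0895)²/84.0895 = 1.1680
  (46 − 55.9105)²/55.9105 = 1.7567
χ² = 0.9452 + 1.4216 + 1.1680 + 1.7567 = 5.292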